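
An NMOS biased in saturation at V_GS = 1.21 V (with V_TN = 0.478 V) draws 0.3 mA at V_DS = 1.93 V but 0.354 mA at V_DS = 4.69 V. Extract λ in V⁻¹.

λ = 0.0746 V⁻¹

With V_GS fixed, I_D ∝ (1 + λ V_DS) in saturation, so I_D2/I_D1 = (1 + λ V_DS2)/(1 + λ V_DS1).
0.354/0.3 = 1.18 = (1 + 4.69 λ)/(1 + 1.93 λ).
Solving: λ (I_D1 V_DS2 − I_D2 V_DS1) = I_D2 − I_D1, so λ = (0.354 − 0.3) / (0.3 × 4.69 − 0.354 × 1.93) = 0.054 / 0.724 = 0.0746 V⁻¹.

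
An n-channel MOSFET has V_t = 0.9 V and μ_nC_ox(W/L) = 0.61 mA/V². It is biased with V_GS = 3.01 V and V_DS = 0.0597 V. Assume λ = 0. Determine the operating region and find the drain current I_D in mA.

V_ov = V_GS − V_t = 3.01 − 0.9 = 2.11 V.
Since V_DS = 0.0597 V < V_ov = 2.11 V, the device is in the triode region.
I_D = k_n [V_ov · V_DS − ½ V_DS²] = 0.61 × [2.11 × 0.0597 − 0.5 × 0.0597²] = 0.0758 mA.

Triode; I_D = 0.0758 mA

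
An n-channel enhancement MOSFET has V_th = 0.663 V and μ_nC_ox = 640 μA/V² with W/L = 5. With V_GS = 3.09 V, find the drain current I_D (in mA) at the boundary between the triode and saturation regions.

I_D = 9.42 mA

At the boundary V_DS = V_ov = V_GS − V_th = 3.09 − 0.663 = 2.43 V.
k_n = μ_nC_ox · (W/L) = 3.2 mA/V².
I_D = ½ k_n V_ov² = 0.5 × 3.2 × 2.43² = 9.42 mA.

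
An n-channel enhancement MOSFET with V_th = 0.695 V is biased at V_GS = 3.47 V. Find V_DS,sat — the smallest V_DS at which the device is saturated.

V_DS,sat = 2.78 V

The boundary between triode and saturation is V_DS = V_GS − V_th = V_ov.
V_ov = 3.47 − 0.695 = 2.78 V.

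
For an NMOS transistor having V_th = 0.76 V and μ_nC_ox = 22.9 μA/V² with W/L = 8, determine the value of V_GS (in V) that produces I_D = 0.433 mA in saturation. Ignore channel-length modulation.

k_n = μ_nC_ox · (W/L) = 0.1832 mA/V².
In saturation I_D = ½ k_n (V_GS − V_th)², so V_GS − V_th = √(2 I_D / k_n) = √(2 × 0.433 / 0.1832) = 2.17 V.
V_GS = 0.76 + 2.17 = 2.93 V.

V_GS = 2.93 V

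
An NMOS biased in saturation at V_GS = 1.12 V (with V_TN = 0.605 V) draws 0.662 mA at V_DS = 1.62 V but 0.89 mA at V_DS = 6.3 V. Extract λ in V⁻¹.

λ = 0.0836 V⁻¹

With V_GS fixed, I_D ∝ (1 + λ V_DS) in saturation, so I_D2/I_D1 = (1 + λ V_DS2)/(1 + λ V_DS1).
0.89/0.662 = 1.344 = (1 + 6.3 λ)/(1 + 1.62 λ).
Solving: λ (I_D1 V_DS2 − I_D2 V_DS1) = I_D2 − I_D1, so λ = (0.89 − 0.662) / (0.662 × 6.3 − 0.89 × 1.62) = 0.228 / 2.73 = 0.0836 V⁻¹.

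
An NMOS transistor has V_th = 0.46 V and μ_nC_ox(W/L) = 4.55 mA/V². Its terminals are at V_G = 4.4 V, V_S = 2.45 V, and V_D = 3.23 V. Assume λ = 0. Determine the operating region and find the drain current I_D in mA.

V_GS = V_G − V_S = 4.4 − 2.45 = 1.95 V; V_DS = V_D − V_S = 3.23 − 2.45 = 0.78 V.
V_ov = V_GS − V_th = 1.95 − 0.46 = 1.49 V.
Since V_DS = 0.78 V < V_ov = 1.49 V, the device is in the triode region.
I_D = k_n [V_ov · V_DS − ½ V_DS²] = 4.55 × [1.49 × 0.78 − 0.5 × 0.78²] = 3.9 mA.

Triode; I_D = 3.90 mA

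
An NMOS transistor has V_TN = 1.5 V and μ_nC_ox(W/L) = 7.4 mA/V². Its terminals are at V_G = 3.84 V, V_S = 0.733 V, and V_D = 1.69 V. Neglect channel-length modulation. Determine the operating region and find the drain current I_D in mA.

V_GS = V_G − V_S = 3.84 − 0.733 = 3.11 V; V_DS = V_D − V_S = 1.69 − 0.733 = 0.957 V.
V_ov = V_GS − V_TN = 3.11 − 1.5 = 1.61 V.
Since V_DS = 0.957 V < V_ov = 1.61 V, the device is in the triode region.
I_D = k_n [V_ov · V_DS − ½ V_DS²] = 7.4 × [1.61 × 0.957 − 0.5 × 0.957²] = 7.99 mA.

Triode; I_D = 7.99 mA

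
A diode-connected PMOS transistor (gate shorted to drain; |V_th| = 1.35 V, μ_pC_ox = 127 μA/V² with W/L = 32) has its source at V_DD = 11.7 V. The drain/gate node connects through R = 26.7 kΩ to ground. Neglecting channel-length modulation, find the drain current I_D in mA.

I_D = 0.372 mA

With gate tied to drain, V_SG = V_SD ≥ V_SG − |V_th|, so the device is in saturation.
k_p = μ_pC_ox · (W/L) = 4.064 mA/V².
KCL at the drain: ½ k_p (V_SG − |V_th|)² = (V_DD − V_SG)/R.
Let x = V_SG − 1.35. Then 54.3 x² + x − 10.35 = 0, giving x = 0.428 V (positive root), so V_SG = 1.78 V.
I_D = (V_DD − V_SG)/R = (11.7 − 1.78) / 26.7 = 0.372 mA.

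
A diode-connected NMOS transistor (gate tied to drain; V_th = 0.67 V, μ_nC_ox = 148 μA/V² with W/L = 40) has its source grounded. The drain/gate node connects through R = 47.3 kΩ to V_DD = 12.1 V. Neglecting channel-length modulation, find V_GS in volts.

V_GS = 0.952 V

With gate tied to drain, V_GS = V_DS ≥ V_GS − V_th, so the device is in saturation.
k_n = μ_nC_ox · (W/L) = 5.92 mA/V².
KCL at the drain: ½ k_n (V_GS − V_th)² = (V_DD − V_GS)/R.
Let x = V_GS − 0.67. Then 140 x² + x − 11.43 = 0, giving x = 0.282 V (positive root), so V_GS = 0.952 V.
I_D = (V_DD − V_GS)/R = (12.1 − 0.952) / 47.3 = 0.236 mA.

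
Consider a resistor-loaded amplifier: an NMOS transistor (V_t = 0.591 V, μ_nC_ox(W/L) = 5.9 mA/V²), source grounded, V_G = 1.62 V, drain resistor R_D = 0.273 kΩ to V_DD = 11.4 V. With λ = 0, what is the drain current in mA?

I_D = 3.12 mA

V_GS = V_G = 1.62 V, so V_ov = 1.62 − 0.591 = 1.03 V.
Assume saturation: I_D = ½ k_n V_ov² = 0.5 × 5.9 × 1.03² = 3.12 mA, giving V_DS = V_DD − I_D R_D = 11.4 − 3.12 × 0.273 = 10.5 V.
V_DS = 10.5 V ≥ V_ov = 1.03 V, confirming saturation.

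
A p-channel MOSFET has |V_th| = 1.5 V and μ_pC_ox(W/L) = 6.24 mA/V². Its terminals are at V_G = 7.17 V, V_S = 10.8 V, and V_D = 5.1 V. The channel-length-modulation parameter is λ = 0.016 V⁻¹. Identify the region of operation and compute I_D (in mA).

V_SG = V_S − V_G = 10.8 − 7.17 = 3.63 V; V_SD = V_S − V_D = 10.8 − 5.1 = 5.7 V.
V_ov = V_SG − |V_th| = 3.63 − 1.5 = 2.13 V.
Since V_SD = 5.7 V ≥ V_ov = 2.13 V, the device is in saturation.
I_D = ½ k_p V_ov² (1 + λ V_SD) = 0.5 × 6.24 × 2.13² × (1 + 0.016 × 5.7) = 15.4 mA.

Saturation; I_D = 15.4 mA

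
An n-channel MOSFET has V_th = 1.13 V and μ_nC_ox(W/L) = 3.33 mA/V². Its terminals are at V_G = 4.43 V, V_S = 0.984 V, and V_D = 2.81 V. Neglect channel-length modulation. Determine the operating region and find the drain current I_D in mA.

V_GS = V_G − V_S = 4.43 − 0.984 = 3.45 V; V_DS = V_D − V_S = 2.81 − 0.984 = 1.83 V.
V_ov = V_GS − V_th = 3.45 − 1.13 = 2.32 V.
Since V_DS = 1.83 V < V_ov = 2.32 V, the device is in the triode region.
I_D = k_n [V_ov · V_DS − ½ V_DS²] = 3.33 × [2.32 × 1.83 − 0.5 × 1.83²] = 8.53 mA.

Triode; I_D = 8.53 mA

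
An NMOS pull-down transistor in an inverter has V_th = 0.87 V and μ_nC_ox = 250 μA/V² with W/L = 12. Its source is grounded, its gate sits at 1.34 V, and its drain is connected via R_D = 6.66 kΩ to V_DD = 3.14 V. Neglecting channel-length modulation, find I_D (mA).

I_D = 0.331 mA

V_GS = V_G = 1.34 V, so V_ov = 1.34 − 0.87 = 0.47 V.
k_n = μ_nC_ox · (W/L) = 3 mA/V².
Assume saturation: I_D = ½ k_n V_ov² = 0.5 × 3 × 0.47² = 0.331 mA, giving V_DS = V_DD − I_D R_D = 3.14 − 0.331 × 6.66 = 0.933 V.
V_DS = 0.933 V ≥ V_ov = 0.47 V, confirming saturation.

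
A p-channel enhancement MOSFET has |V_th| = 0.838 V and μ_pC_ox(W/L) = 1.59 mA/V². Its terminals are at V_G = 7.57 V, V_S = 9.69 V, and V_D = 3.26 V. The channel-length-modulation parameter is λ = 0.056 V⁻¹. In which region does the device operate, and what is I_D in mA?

Saturation; I_D = 1.78 mA

V_SG = V_S − V_G = 9.69 − 7.57 = 2.12 V; V_SD = V_S − V_D = 9.69 − 3.26 = 6.43 V.
V_ov = V_SG − |V_th| = 2.12 − 0.838 = 1.28 V.
Since V_SD = 6.43 V ≥ V_ov = 1.28 V, the device is in saturation.
I_D = ½ k_p V_ov² (1 + λ V_SD) = 0.5 × 1.59 × 1.28² × (1 + 0.056 × 6.43) = 1.78 mA.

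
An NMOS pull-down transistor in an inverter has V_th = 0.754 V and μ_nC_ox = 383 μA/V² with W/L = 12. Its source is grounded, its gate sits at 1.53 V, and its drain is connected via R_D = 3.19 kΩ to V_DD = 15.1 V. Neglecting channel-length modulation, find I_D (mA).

V_GS = V_G = 1.53 V, so V_ov = 1.53 − 0.754 = 0.776 V.
k_n = μ_nC_ox · (W/L) = 4.596 mA/V².
Assume saturation: I_D = ½ k_n V_ov² = 0.5 × 4.596 × 0.776² = 1.38 mA, giving V_DS = V_DD − I_D R_D = 15.1 − 1.38 × 3.19 = 10.7 V.
V_DS = 10.7 V ≥ V_ov = 0.776 V, confirming saturation.

I_D = 1.38 mA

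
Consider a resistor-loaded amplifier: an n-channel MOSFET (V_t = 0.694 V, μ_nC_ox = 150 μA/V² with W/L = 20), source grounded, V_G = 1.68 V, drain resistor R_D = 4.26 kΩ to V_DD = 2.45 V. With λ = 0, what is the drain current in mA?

I_D = 0.528 mA

V_GS = V_G = 1.68 V, so V_ov = 1.68 − 0.694 = 0.986 V.
k_n = μ_nC_ox · (W/L) = 3 mA/V².
Assume saturation: I_D = ½ k_n V_ov² = 0.5 × 3 × 0.986² = 1.46 mA, giving V_DS = V_DD − I_D R_D = 2.45 − 1.46 × 4.26 = -3.76 V.
But -3.76 V < V_ov = 0.986 V, so the device is actually in triode.
In triode I_D = k_n[V_ov V_DS − ½ V_DS²] and I_D = (V_DD − V_DS)/R_D. Equating: 6.39 V_DS² − 13.6 V_DS + 2.45 = 0, giving V_DS = 0.199 V (the root below V_ov).
I_D = (2.45 − 0.199) / 4.26 = 0.528 mA.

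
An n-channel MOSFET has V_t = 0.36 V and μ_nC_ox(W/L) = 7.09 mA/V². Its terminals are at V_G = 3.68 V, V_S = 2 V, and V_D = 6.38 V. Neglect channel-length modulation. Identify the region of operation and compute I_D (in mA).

Saturation; I_D = 6.18 mA

V_GS = V_G − V_S = 3.68 − 2 = 1.68 V; V_DS = V_D − V_S = 6.38 − 2 = 4.38 V.
V_ov = V_GS − V_t = 1.68 − 0.36 = 1.32 V.
Since V_DS = 4.38 V ≥ V_ov = 1.32 V, the device is in saturation.
I_D = ½ k_n V_ov² = 0.5 × 7.09 × 1.32² = 6.18 mA.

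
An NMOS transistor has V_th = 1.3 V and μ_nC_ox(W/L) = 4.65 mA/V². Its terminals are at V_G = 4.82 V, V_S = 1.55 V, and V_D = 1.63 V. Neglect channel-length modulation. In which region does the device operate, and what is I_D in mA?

V_GS = V_G − V_S = 4.82 − 1.55 = 3.27 V; V_DS = V_D − V_S = 1.63 − 1.55 = 0.08 V.
V_ov = V_GS − V_th = 3.27 − 1.3 = 1.97 V.
Since V_DS = 0.08 V < V_ov = 1.97 V, the device is in the triode region.
I_D = k_n [V_ov · V_DS − ½ V_DS²] = 4.65 × [1.97 × 0.08 − 0.5 × 0.08²] = 0.718 mA.

Triode; I_D = 0.718 mA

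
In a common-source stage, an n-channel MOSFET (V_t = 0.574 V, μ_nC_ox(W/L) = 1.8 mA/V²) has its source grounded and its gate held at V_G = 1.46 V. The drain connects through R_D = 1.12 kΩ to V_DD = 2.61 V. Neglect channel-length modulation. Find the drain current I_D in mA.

I_D = 0.706 mA

V_GS = V_G = 1.46 V, so V_ov = 1.46 − 0.574 = 0.886 V.
Assume saturation: I_D = ½ k_n V_ov² = 0.5 × 1.8 × 0.886² = 0.706 mA, giving V_DS = V_DD − I_D R_D = 2.61 − 0.706 × 1.12 = 1.82 V.
V_DS = 1.82 V ≥ V_ov = 0.886 V, confirming saturation.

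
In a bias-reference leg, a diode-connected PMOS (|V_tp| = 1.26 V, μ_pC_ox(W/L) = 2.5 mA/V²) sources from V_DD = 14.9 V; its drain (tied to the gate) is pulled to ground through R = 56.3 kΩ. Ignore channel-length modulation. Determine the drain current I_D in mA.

With gate tied to drain, V_SG = V_SD ≥ V_SG − |V_tp|, so the device is in saturation.
KCL at the drain: ½ k_p (V_SG − |V_tp|)² = (V_DD − V_SG)/R.
Let x = V_SG − 1.26. Then 70.4 x² + x − 13.64 = 0, giving x = 0.433 V (positive root), so V_SG = 1.69 V.
I_D = (V_DD − V_SG)/R = (14.9 − 1.69) / 56.3 = 0.235 mA.

I_D = 0.235 mA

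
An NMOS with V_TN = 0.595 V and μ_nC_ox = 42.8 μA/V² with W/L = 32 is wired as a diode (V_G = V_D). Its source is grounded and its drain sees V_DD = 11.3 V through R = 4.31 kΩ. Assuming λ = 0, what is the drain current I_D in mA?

I_D = 2.08 mA

With gate tied to drain, V_GS = V_DS ≥ V_GS − V_TN, so the device is in saturation.
k_n = μ_nC_ox · (W/L) = 1.37 mA/V².
KCL at the drain: ½ k_n (V_GS − V_TN)² = (V_DD − V_GS)/R.
Let x = V_GS − 0.595. Then 2.95 x² + x − 10.71 = 0, giving x = 1.74 V (positive root), so V_GS = 2.34 V.
I_D = (V_DD − V_GS)/R = (11.3 − 2.34) / 4.31 = 2.08 mA.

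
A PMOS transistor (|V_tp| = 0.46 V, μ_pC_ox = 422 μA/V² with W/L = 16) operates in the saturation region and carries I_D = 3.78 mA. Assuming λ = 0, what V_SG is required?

k_p = μ_pC_ox · (W/L) = 6.752 mA/V².
In saturation I_D = ½ k_p (V_SG − |V_tp|)², so V_SG − |V_tp| = √(2 I_D / k_p) = √(2 × 3.78 / 6.752) = 1.06 V.
V_SG = 0.46 + 1.06 = 1.52 V.

V_SG = 1.52 V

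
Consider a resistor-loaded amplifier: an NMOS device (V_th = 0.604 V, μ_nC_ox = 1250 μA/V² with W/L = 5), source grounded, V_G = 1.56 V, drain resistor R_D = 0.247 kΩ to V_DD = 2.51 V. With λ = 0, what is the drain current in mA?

V_GS = V_G = 1.56 V, so V_ov = 1.56 − 0.604 = 0.956 V.
k_n = μ_nC_ox · (W/L) = 6.25 mA/V².
Assume saturation: I_D = ½ k_n V_ov² = 0.5 × 6.25 × 0.956² = 2.86 mA, giving V_DS = V_DD − I_D R_D = 2.51 − 2.86 × 0.247 = 1.8 V.
V_DS = 1.8 V ≥ V_ov = 0.956 V, confirming saturation.

I_D = 2.86 mA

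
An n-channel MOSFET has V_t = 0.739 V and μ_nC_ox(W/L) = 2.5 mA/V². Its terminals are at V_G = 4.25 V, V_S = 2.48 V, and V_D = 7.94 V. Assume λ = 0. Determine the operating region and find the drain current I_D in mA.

Saturation; I_D = 1.33 mA

V_GS = V_G − V_S = 4.25 − 2.48 = 1.77 V; V_DS = V_D − V_S = 7.94 − 2.48 = 5.46 V.
V_ov = V_GS − V_t = 1.77 − 0.739 = 1.03 V.
Since V_DS = 5.46 V ≥ V_ov = 1.03 V, the device is in saturation.
I_D = ½ k_n V_ov² = 0.5 × 2.5 × 1.03² = 1.33 mA.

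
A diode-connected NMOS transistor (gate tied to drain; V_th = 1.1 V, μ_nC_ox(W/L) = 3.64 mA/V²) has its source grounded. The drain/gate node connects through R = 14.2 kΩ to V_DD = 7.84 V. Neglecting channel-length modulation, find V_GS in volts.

V_GS = 1.59 V

With gate tied to drain, V_GS = V_DS ≥ V_GS − V_th, so the device is in saturation.
KCL at the drain: ½ k_n (V_GS − V_th)² = (V_DD − V_GS)/R.
Let x = V_GS − 1.1. Then 25.8 x² + x − 6.74 = 0, giving x = 0.492 V (positive root), so V_GS = 1.59 V.
I_D = (V_DD − V_GS)/R = (7.84 − 1.59) / 14.2 = 0.44 mA.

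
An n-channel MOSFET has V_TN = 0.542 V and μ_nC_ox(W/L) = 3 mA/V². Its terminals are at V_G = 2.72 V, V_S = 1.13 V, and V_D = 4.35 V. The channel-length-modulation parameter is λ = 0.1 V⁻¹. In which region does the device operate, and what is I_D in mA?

V_GS = V_G − V_S = 2.72 − 1.13 = 1.59 V; V_DS = V_D − V_S = 4.35 − 1.13 = 3.22 V.
V_ov = V_GS − V_TN = 1.59 − 0.542 = 1.05 V.
Since V_DS = 3.22 V ≥ V_ov = 1.05 V, the device is in saturation.
I_D = ½ k_n V_ov² (1 + λ V_DS) = 0.5 × 3 × 1.05² × (1 + 0.1 × 3.22) = 2.18 mA.

Saturation; I_D = 2.18 mA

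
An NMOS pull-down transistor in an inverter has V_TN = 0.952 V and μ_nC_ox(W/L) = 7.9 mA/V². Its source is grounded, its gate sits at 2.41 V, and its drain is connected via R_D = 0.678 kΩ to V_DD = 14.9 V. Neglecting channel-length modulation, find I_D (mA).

V_GS = V_G = 2.41 V, so V_ov = 2.41 − 0.952 = 1.46 V.
Assume saturation: I_D = ½ k_n V_ov² = 0.5 × 7.9 × 1.46² = 8.4 mA, giving V_DS = V_DD − I_D R_D = 14.9 − 8.4 × 0.678 = 9.21 V.
V_DS = 9.21 V ≥ V_ov = 1.46 V, confirming saturation.

I_D = 8.40 mA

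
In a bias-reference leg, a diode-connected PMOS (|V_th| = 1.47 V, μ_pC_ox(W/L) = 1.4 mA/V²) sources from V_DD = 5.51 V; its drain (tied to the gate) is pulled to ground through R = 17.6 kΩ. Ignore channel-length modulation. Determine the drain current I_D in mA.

I_D = 0.199 mA

With gate tied to drain, V_SG = V_SD ≥ V_SG − |V_th|, so the device is in saturation.
KCL at the drain: ½ k_p (V_SG − |V_th|)² = (V_DD − V_SG)/R.
Let x = V_SG − 1.47. Then 12.3 x² + x − 4.04 = 0, giving x = 0.533 V (positive root), so V_SG = 2 V.
I_D = (V_DD − V_SG)/R = (5.51 − 2) / 17.6 = 0.199 mA.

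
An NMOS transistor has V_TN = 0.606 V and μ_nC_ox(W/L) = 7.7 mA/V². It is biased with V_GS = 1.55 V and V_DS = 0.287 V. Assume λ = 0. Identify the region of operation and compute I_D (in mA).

V_ov = V_GS − V_TN = 1.55 − 0.606 = 0.944 V.
Since V_DS = 0.287 V < V_ov = 0.944 V, the device is in the triode region.
I_D = k_n [V_ov · V_DS − ½ V_DS²] = 7.7 × [0.944 × 0.287 − 0.5 × 0.287²] = 1.77 mA.

Triode; I_D = 1.77 mA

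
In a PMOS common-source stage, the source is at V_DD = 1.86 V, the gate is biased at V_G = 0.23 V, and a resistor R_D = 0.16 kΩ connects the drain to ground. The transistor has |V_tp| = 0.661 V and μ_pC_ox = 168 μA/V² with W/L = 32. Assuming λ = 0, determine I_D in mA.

V_SG = V_DD − V_G = 1.86 − 0.23 = 1.63 V, so V_ov = 1.63 − 0.661 = 0.969 V.
k_p = μ_pC_ox · (W/L) = 5.376 mA/V².
Assume saturation: I_D = ½ k_p V_ov² = 0.5 × 5.376 × 0.969² = 2.52 mA, giving V_SD = V_DD − I_D R_D = 1.86 − 2.52 × 0.16 = 1.46 V.
V_SD = 1.46 V ≥ V_ov = 0.969 V, confirming saturation.

I_D = 2.52 mA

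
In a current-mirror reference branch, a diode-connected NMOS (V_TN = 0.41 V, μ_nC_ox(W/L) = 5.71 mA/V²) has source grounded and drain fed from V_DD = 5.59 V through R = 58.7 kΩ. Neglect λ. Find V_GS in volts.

With gate tied to drain, V_GS = V_DS ≥ V_GS − V_TN, so the device is in saturation.
KCL at the drain: ½ k_n (V_GS − V_TN)² = (V_DD − V_GS)/R.
Let x = V_GS − 0.41. Then 168 x² + x − 5.18 = 0, giving x = 0.173 V (positive root), so V_GS = 0.583 V.
I_D = (V_DD − V_GS)/R = (5.59 − 0.583) / 58.7 = 0.0853 mA.

V_GS = 0.583 V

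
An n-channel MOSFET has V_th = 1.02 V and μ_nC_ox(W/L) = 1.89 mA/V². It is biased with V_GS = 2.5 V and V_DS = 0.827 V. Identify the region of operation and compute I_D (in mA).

Triode; I_D = 1.67 mA

V_ov = V_GS − V_th = 2.5 − 1.02 = 1.48 V.
Since V_DS = 0.827 V < V_ov = 1.48 V, the device is in the triode region.
I_D = k_n [V_ov · V_DS − ½ V_DS²] = 1.89 × [1.48 × 0.827 − 0.5 × 0.827²] = 1.67 mA.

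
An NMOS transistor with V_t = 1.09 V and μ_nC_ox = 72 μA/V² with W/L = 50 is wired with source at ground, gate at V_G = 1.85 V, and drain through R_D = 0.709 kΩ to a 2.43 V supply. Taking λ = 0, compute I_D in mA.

V_GS = V_G = 1.85 V, so V_ov = 1.85 − 1.09 = 0.76 V.
k_n = μ_nC_ox · (W/L) = 3.6 mA/V².
Assume saturation: I_D = ½ k_n V_ov² = 0.5 × 3.6 × 0.76² = 1.04 mA, giving V_DS = V_DD − I_D R_D = 2.43 − 1.04 × 0.709 = 1.69 V.
V_DS = 1.69 V ≥ V_ov = 0.76 V, confirming saturation.

I_D = 1.04 mA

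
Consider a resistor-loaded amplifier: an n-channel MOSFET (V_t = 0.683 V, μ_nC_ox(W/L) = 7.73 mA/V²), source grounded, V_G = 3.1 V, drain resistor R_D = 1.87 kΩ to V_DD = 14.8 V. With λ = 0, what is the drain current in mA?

I_D = 7.67 mA

V_GS = V_G = 3.1 V, so V_ov = 3.1 − 0.683 = 2.42 V.
Assume saturation: I_D = ½ k_n V_ov² = 0.5 × 7.73 × 2.42² = 22.6 mA, giving V_DS = V_DD − I_D R_D = 14.8 − 22.6 × 1.87 = -27.4 V.
But -27.4 V < V_ov = 2.42 V, so the device is actually in triode.
In triode I_D = k_n[V_ov V_DS − ½ V_DS²] and I_D = (V_DD − V_DS)/R_D. Equating: 7.23 V_DS² − 35.94 V_DS + 14.8 = 0, giving V_DS = 0.453 V (the root below V_ov).
I_D = (14.8 − 0.453) / 1.87 = 7.67 mA.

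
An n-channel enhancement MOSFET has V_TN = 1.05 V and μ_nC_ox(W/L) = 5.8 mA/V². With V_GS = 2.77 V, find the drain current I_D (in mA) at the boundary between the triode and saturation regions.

At the boundary V_DS = V_ov = V_GS − V_TN = 2.77 − 1.05 = 1.72 V.
I_D = ½ k_n V_ov² = 0.5 × 5.8 × 1.72² = 8.58 mA.

I_D = 8.58 mA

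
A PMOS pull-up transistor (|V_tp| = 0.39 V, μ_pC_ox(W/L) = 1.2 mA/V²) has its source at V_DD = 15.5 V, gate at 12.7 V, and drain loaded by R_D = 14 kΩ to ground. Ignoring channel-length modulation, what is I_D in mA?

V_SG = V_DD − V_G = 15.5 − 12.7 = 2.8 V, so V_ov = 2.8 − 0.39 = 2.41 V.
Assume saturation: I_D = ½ k_p V_ov² = 0.5 × 1.2 × 2.41² = 3.48 mA, giving V_SD = V_DD − I_D R_D = 15.5 − 3.48 × 14 = -33.3 V.
But -33.3 V < V_ov = 2.41 V, so the device is actually in triode.
In triode I_D = k_p[V_ov V_SD − ½ V_SD²] and I_D = (V_DD − V_SD)/R_D. Equating: 8.4 V_SD² − 41.49 V_SD + 15.5 = 0, giving V_SD = 0.407 V (the root below V_ov).
I_D = (15.5 − 0.407) / 14 = 1.08 mA.

I_D = 1.08 mA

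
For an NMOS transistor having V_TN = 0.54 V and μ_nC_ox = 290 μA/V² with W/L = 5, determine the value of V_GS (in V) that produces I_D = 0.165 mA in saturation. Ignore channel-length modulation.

k_n = μ_nC_ox · (W/L) = 1.45 mA/V².
In saturation I_D = ½ k_n (V_GS − V_TN)², so V_GS − V_TN = √(2 I_D / k_n) = √(2 × 0.165 / 1.45) = 0.477 V.
V_GS = 0.54 + 0.477 = 1.02 V.

V_GS = 1.02 V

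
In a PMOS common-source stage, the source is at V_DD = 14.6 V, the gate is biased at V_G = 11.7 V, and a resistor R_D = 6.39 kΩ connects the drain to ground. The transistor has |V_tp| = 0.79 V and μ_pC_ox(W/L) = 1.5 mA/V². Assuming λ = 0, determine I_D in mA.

I_D = 2.15 mA

V_SG = V_DD − V_G = 14.6 − 11.7 = 2.9 V, so V_ov = 2.9 − 0.79 = 2.11 V.
Assume saturation: I_D = ½ k_p V_ov² = 0.5 × 1.5 × 2.11² = 3.34 mA, giving V_SD = V_DD − I_D R_D = 14.6 − 3.34 × 6.39 = -6.74 V.
But -6.74 V < V_ov = 2.11 V, so the device is actually in triode.
In triode I_D = k_p[V_ov V_SD − ½ V_SD²] and I_D = (V_DD − V_SD)/R_D. Equating: 4.79 V_SD² − 21.22 V_SD + 14.6 = 0, giving V_SD = 0.852 V (the root below V_ov).
I_D = (14.6 − 0.852) / 6.39 = 2.15 mA.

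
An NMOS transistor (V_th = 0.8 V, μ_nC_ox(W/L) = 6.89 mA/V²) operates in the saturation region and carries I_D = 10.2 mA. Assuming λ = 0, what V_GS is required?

V_GS = 2.52 V

In saturation I_D = ½ k_n (V_GS − V_th)², so V_GS − V_th = √(2 I_D / k_n) = √(2 × 10.2 / 6.89) = 1.72 V.
V_GS = 0.8 + 1.72 = 2.52 V.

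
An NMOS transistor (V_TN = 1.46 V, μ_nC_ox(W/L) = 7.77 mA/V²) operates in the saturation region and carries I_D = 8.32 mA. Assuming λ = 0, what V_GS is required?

V_GS = 2.92 V

In saturation I_D = ½ k_n (V_GS − V_TN)², so V_GS − V_TN = √(2 I_D / k_n) = √(2 × 8.32 / 7.77) = 1.46 V.
V_GS = 1.46 + 1.46 = 2.92 V.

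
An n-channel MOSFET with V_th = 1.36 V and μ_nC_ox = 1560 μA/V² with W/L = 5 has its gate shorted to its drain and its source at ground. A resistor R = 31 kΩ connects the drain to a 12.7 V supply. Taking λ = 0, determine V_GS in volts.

With gate tied to drain, V_GS = V_DS ≥ V_GS − V_th, so the device is in saturation.
k_n = μ_nC_ox · (W/L) = 7.8 mA/V².
KCL at the drain: ½ k_n (V_GS − V_th)² = (V_DD − V_GS)/R.
Let x = V_GS − 1.36. Then 121 x² + x − 11.34 = 0, giving x = 0.302 V (positive root), so V_GS = 1.66 V.
I_D = (V_DD − V_GS)/R = (12.7 − 1.66) / 31 = 0.356 mA.

V_GS = 1.66 V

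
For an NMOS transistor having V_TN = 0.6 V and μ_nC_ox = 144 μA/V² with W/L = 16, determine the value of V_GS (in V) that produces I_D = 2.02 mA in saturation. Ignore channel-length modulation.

k_n = μ_nC_ox · (W/L) = 2.304 mA/V².
In saturation I_D = ½ k_n (V_GS − V_TN)², so V_GS − V_TN = √(2 I_D / k_n) = √(2 × 2.02 / 2.304) = 1.32 V.
V_GS = 0.6 + 1.32 = 1.92 V.

V_GS = 1.92 V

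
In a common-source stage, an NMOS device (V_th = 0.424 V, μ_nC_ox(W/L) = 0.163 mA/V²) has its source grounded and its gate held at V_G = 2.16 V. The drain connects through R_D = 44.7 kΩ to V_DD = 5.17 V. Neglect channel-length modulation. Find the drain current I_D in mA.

I_D = 0.106 mA

V_GS = V_G = 2.16 V, so V_ov = 2.16 − 0.424 = 1.74 V.
Assume saturation: I_D = ½ k_n V_ov² = 0.5 × 0.163 × 1.74² = 0.246 mA, giving V_DS = V_DD − I_D R_D = 5.17 − 0.246 × 44.7 = -5.81 V.
But -5.81 V < V_ov = 1.74 V, so the device is actually in triode.
In triode I_D = k_n[V_ov V_DS − ½ V_DS²] and I_D = (V_DD − V_DS)/R_D. Equating: 3.64 V_DS² − 13.65 V_DS + 5.17 = 0, giving V_DS = 0.428 V (the root below V_ov).
I_D = (5.17 − 0.428) / 44.7 = 0.106 mA.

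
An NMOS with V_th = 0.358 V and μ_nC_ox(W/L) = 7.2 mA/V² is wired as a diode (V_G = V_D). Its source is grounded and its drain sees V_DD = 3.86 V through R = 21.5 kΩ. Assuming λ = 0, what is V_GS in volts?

With gate tied to drain, V_GS = V_DS ≥ V_GS − V_th, so the device is in saturation.
KCL at the drain: ½ k_n (V_GS − V_th)² = (V_DD − V_GS)/R.
Let x = V_GS − 0.358. Then 77.4 x² + x − 3.502 = 0, giving x = 0.206 V (positive root), so V_GS = 0.564 V.
I_D = (V_DD − V_GS)/R = (3.86 − 0.564) / 21.5 = 0.153 mA.

V_GS = 0.564 V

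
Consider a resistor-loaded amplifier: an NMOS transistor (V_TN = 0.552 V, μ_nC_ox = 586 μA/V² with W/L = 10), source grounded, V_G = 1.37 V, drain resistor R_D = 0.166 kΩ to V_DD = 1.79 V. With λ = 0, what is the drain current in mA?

V_GS = V_G = 1.37 V, so V_ov = 1.37 − 0.552 = 0.818 V.
k_n = μ_nC_ox · (W/L) = 5.86 mA/V².
Assume saturation: I_D = ½ k_n V_ov² = 0.5 × 5.86 × 0.818² = 1.96 mA, giving V_DS = V_DD − I_D R_D = 1.79 − 1.96 × 0.166 = 1.46 V.
V_DS = 1.46 V ≥ V_ov = 0.818 V, confirming saturation.

I_D = 1.96 mA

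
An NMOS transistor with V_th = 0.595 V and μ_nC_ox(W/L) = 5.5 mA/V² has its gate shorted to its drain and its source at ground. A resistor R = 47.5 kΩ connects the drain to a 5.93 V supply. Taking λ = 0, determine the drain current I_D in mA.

With gate tied to drain, V_GS = V_DS ≥ V_GS − V_th, so the device is in saturation.
KCL at the drain: ½ k_n (V_GS − V_th)² = (V_DD − V_GS)/R.
Let x = V_GS − 0.595. Then 131 x² + x − 5.335 = 0, giving x = 0.198 V (positive root), so V_GS = 0.793 V.
I_D = (V_DD − V_GS)/R = (5.93 − 0.793) / 47.5 = 0.108 mA.

I_D = 0.108 mA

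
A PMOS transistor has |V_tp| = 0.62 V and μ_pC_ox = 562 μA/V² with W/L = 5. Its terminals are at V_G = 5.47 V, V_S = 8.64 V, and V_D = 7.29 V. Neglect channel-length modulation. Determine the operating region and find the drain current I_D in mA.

Triode; I_D = 7.11 mA

V_SG = V_S − V_G = 8.64 − 5.47 = 3.17 V; V_SD = V_S − V_D = 8.64 − 7.29 = 1.35 V.
k_p = μ_pC_ox · (W/L) = 2.81 mA/V².
V_ov = V_SG − |V_tp| = 3.17 − 0.62 = 2.55 V.
Since V_SD = 1.35 V < V_ov = 2.55 V, the device is in the triode region.
I_D = k_p [V_ov · V_SD − ½ V_SD²] = 2.81 × [2.55 × 1.35 − 0.5 × 1.35²] = 7.11 mA.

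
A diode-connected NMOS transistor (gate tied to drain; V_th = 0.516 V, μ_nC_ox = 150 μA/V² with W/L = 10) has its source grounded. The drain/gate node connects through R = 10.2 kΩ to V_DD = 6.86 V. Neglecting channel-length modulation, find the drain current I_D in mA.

I_D = 0.539 mA

With gate tied to drain, V_GS = V_DS ≥ V_GS − V_th, so the device is in saturation.
k_n = μ_nC_ox · (W/L) = 1.5 mA/V².
KCL at the drain: ½ k_n (V_GS − V_th)² = (V_DD − V_GS)/R.
Let x = V_GS − 0.516. Then 7.65 x² + x − 6.344 = 0, giving x = 0.848 V (positive root), so V_GS = 1.36 V.
I_D = (V_DD − V_GS)/R = (6.86 − 1.36) / 10.2 = 0.539 mA.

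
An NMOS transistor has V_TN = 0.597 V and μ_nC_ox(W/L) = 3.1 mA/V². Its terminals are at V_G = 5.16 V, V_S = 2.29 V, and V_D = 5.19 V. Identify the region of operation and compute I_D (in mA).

Saturation; I_D = 8.01 mA

V_GS = V_G − V_S = 5.16 − 2.29 = 2.87 V; V_DS = V_D − V_S = 5.19 − 2.29 = 2.9 V.
V_ov = V_GS − V_TN = 2.87 − 0.597 = 2.27 V.
Since V_DS = 2.9 V ≥ V_ov = 2.27 V, the device is in saturation.
I_D = ½ k_n V_ov² = 0.5 × 3.1 × 2.27² = 8.01 mA.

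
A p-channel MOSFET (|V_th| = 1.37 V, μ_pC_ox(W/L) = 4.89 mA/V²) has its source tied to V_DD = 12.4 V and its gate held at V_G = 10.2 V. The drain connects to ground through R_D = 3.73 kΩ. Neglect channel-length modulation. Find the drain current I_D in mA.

V_SG = V_DD − V_G = 12.4 − 10.2 = 2.2 V, so V_ov = 2.2 − 1.37 = 0.83 V.
Assume saturation: I_D = ½ k_p V_ov² = 0.5 × 4.89 × 0.83² = 1.68 mA, giving V_SD = V_DD − I_D R_D = 12.4 − 1.68 × 3.73 = 6.12 V.
V_SD = 6.12 V ≥ V_ov = 0.83 V, confirming saturation.

I_D = 1.68 mA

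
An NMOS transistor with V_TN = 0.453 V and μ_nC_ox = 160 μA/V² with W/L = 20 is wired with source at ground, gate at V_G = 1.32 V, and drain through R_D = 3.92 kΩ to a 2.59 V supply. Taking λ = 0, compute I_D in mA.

I_D = 0.597 mA

V_GS = V_G = 1.32 V, so V_ov = 1.32 − 0.453 = 0.867 V.
k_n = μ_nC_ox · (W/L) = 3.2 mA/V².
Assume saturation: I_D = ½ k_n V_ov² = 0.5 × 3.2 × 0.867² = 1.2 mA, giving V_DS = V_DD − I_D R_D = 2.59 − 1.2 × 3.92 = -2.12 V.
But -2.12 V < V_ov = 0.867 V, so the device is actually in triode.
In triode I_D = k_n[V_ov V_DS − ½ V_DS²] and I_D = (V_DD − V_DS)/R_D. Equating: 6.27 V_DS² − 11.88 V_DS + 2.59 = 0, giving V_DS = 0.251 V (the root below V_ov).
I_D = (2.59 − 0.251) / 3.92 = 0.597 mA.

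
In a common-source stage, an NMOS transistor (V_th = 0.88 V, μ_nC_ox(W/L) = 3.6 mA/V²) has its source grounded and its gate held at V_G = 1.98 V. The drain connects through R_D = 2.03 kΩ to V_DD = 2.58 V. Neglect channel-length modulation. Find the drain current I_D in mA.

V_GS = V_G = 1.98 V, so V_ov = 1.98 − 0.88 = 1.1 V.
Assume saturation: I_D = ½ k_n V_ov² = 0.5 × 3.6 × 1.1² = 2.18 mA, giving V_DS = V_DD − I_D R_D = 2.58 − 2.18 × 2.03 = -1.84 V.
But -1.84 V < V_ov = 1.1 V, so the device is actually in triode.
In triode I_D = k_n[V_ov V_DS − ½ V_DS²] and I_D = (V_DD − V_DS)/R_D. Equating: 3.65 V_DS² − 9.039 V_DS + 2.58 = 0, giving V_DS = 0.329 V (the root below V_ov).
I_D = (2.58 − 0.329) / 2.03 = 1.11 mA.

I_D = 1.11 mA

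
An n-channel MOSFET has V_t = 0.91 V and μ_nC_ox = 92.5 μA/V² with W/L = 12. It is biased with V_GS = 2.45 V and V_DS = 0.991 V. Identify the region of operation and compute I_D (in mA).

k_n = μ_nC_ox · (W/L) = 1.11 mA/V².
V_ov = V_GS − V_t = 2.45 − 0.91 = 1.54 V.
Since V_DS = 0.991 V < V_ov = 1.54 V, the device is in the triode region.
I_D = k_n [V_ov · V_DS − ½ V_DS²] = 1.11 × [1.54 × 0.991 − 0.5 × 0.991²] = 1.15 mA.

Triode; I_D = 1.15 mA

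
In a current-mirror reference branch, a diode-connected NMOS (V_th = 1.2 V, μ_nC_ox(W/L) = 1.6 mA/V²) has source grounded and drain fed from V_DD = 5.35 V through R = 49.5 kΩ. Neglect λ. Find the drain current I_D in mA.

With gate tied to drain, V_GS = V_DS ≥ V_GS − V_th, so the device is in saturation.
KCL at the drain: ½ k_n (V_GS − V_th)² = (V_DD − V_GS)/R.
Let x = V_GS − 1.2. Then 39.6 x² + x − 4.15 = 0, giving x = 0.311 V (positive root), so V_GS = 1.51 V.
I_D = (V_DD − V_GS)/R = (5.35 − 1.51) / 49.5 = 0.0775 mA.

I_D = 0.0775 mA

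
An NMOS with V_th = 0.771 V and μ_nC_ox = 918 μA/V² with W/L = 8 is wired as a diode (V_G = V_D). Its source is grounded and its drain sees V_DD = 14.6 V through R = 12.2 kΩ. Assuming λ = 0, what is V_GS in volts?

With gate tied to drain, V_GS = V_DS ≥ V_GS − V_th, so the device is in saturation.
k_n = μ_nC_ox · (W/L) = 7.344 mA/V².
KCL at the drain: ½ k_n (V_GS − V_th)² = (V_DD − V_GS)/R.
Let x = V_GS − 0.771. Then 44.8 x² + x − 13.83 = 0, giving x = 0.545 V (positive root), so V_GS = 1.32 V.
I_D = (V_DD − V_GS)/R = (14.6 − 1.32) / 12.2 = 1.09 mA.

V_GS = 1.32 V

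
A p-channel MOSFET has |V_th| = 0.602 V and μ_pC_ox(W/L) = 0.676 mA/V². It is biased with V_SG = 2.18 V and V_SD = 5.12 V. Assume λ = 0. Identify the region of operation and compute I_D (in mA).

V_ov = V_SG − |V_th| = 2.18 − 0.602 = 1.58 V.
Since V_SD = 5.12 V ≥ V_ov = 1.58 V, the device is in saturation.
I_D = ½ k_p V_ov² = 0.5 × 0.676 × 1.58² = 0.842 mA.

Saturation; I_D = 0.842 mA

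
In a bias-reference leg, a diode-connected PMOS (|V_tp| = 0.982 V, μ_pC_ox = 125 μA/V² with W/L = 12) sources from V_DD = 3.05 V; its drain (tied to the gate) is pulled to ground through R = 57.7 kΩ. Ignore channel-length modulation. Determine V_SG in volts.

With gate tied to drain, V_SG = V_SD ≥ V_SG − |V_tp|, so the device is in saturation.
k_p = μ_pC_ox · (W/L) = 1.5 mA/V².
KCL at the drain: ½ k_p (V_SG − |V_tp|)² = (V_DD − V_SG)/R.
Let x = V_SG − 0.982. Then 43.3 x² + x − 2.068 = 0, giving x = 0.207 V (positive root), so V_SG = 1.19 V.
I_D = (V_DD − V_SG)/R = (3.05 − 1.19) / 57.7 = 0.0322 mA.

V_SG = 1.19 V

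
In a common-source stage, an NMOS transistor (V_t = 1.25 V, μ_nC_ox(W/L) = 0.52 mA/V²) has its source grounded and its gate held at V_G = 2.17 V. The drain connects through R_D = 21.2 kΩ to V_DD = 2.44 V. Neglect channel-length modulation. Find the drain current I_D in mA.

V_GS = V_G = 2.17 V, so V_ov = 2.17 − 1.25 = 0.92 V.
Assume saturation: I_D = ½ k_n V_ov² = 0.5 × 0.52 × 0.92² = 0.22 mA, giving V_DS = V_DD − I_D R_D = 2.44 − 0.22 × 21.2 = -2.23 V.
But -2.23 V < V_ov = 0.92 V, so the device is actually in triode.
In triode I_D = k_n[V_ov V_DS − ½ V_DS²] and I_D = (V_DD − V_DS)/R_D. Equating: 5.51 V_DS² − 11.14 V_DS + 2.44 = 0, giving V_DS = 0.25 V (the root below V_ov).
I_D = (2.44 − 0.25) / 21.2 = 0.103 mA.

I_D = 0.103 mA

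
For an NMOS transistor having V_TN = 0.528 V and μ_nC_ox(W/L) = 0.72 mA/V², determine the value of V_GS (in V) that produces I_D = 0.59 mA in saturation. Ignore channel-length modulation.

In saturation I_D = ½ k_n (V_GS − V_TN)², so V_GS − V_TN = √(2 I_D / k_n) = √(2 × 0.59 / 0.72) = 1.28 V.
V_GS = 0.528 + 1.28 = 1.81 V.

V_GS = 1.81 V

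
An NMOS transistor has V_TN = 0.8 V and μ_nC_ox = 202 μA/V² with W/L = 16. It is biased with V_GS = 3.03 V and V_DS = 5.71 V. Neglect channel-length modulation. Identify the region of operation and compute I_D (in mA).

k_n = μ_nC_ox · (W/L) = 3.232 mA/V².
V_ov = V_GS − V_TN = 3.03 − 0.8 = 2.23 V.
Since V_DS = 5.71 V ≥ V_ov = 2.23 V, the device is in saturation.
I_D = ½ k_n V_ov² = 0.5 × 3.232 × 2.23² = 8.04 mA.

Saturation; I_D = 8.04 mA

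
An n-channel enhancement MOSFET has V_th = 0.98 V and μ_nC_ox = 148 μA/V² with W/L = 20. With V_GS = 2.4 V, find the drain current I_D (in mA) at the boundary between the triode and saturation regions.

I_D = 2.98 mA

At the boundary V_DS = V_ov = V_GS − V_th = 2.4 − 0.98 = 1.42 V.
k_n = μ_nC_ox · (W/L) = 2.96 mA/V².
I_D = ½ k_n V_ov² = 0.5 × 2.96 × 1.42² = 2.98 mA.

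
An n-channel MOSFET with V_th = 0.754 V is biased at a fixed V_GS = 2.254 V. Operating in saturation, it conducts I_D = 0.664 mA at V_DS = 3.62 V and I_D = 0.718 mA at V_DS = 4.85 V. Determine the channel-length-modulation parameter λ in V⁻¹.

λ = 0.0869 V⁻¹

With V_GS fixed, I_D ∝ (1 + λ V_DS) in saturation, so I_D2/I_D1 = (1 + λ V_DS2)/(1 + λ V_DS1).
0.718/0.664 = 1.081 = (1 + 4.85 λ)/(1 + 3.62 λ).
Solving: λ (I_D1 V_DS2 − I_D2 V_DS1) = I_D2 − I_D1, so λ = (0.718 − 0.664) / (0.664 × 4.85 − 0.718 × 3.62) = 0.054 / 0.621 = 0.0869 V⁻¹.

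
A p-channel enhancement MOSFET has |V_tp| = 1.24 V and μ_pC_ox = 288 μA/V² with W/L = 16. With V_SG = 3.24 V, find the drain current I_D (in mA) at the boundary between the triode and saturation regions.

I_D = 9.22 mA

At the boundary V_SD = V_ov = V_SG − |V_tp| = 3.24 − 1.24 = 2 V.
k_p = μ_pC_ox · (W/L) = 4.608 mA/V².
I_D = ½ k_p V_ov² = 0.5 × 4.608 × 2² = 9.22 mA.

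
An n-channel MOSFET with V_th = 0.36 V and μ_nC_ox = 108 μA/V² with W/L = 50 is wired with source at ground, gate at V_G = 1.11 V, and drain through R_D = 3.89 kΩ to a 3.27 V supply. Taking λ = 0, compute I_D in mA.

V_GS = V_G = 1.11 V, so V_ov = 1.11 − 0.36 = 0.75 V.
k_n = μ_nC_ox · (W/L) = 5.4 mA/V².
Assume saturation: I_D = ½ k_n V_ov² = 0.5 × 5.4 × 0.75² = 1.52 mA, giving V_DS = V_DD − I_D R_D = 3.27 − 1.52 × 3.89 = -2.64 V.
But -2.64 V < V_ov = 0.75 V, so the device is actually in triode.
In triode I_D = k_n[V_ov V_DS − ½ V_DS²] and I_D = (V_DD − V_DS)/R_D. Equating: 10.5 V_DS² − 16.75 V_DS + 3.27 = 0, giving V_DS = 0.228 V (the root below V_ov).
I_D = (3.27 − 0.228) / 3.89 = 0.782 mA.

I_D = 0.782 mA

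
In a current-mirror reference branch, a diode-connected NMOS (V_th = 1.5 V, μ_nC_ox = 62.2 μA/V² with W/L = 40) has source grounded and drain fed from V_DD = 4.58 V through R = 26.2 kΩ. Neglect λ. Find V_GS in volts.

With gate tied to drain, V_GS = V_DS ≥ V_GS − V_th, so the device is in saturation.
k_n = μ_nC_ox · (W/L) = 2.488 mA/V².
KCL at the drain: ½ k_n (V_GS − V_th)² = (V_DD − V_GS)/R.
Let x = V_GS − 1.5. Then 32.6 x² + x − 3.08 = 0, giving x = 0.292 V (positive root), so V_GS = 1.79 V.
I_D = (V_DD − V_GS)/R = (4.58 − 1.79) / 26.2 = 0.106 mA.

V_GS = 1.79 V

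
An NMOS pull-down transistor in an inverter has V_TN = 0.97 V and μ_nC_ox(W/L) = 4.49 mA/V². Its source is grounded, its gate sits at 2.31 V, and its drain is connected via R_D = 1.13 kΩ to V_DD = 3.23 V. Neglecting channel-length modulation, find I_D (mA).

V_GS = V_G = 2.31 V, so V_ov = 2.31 − 0.97 = 1.34 V.
Assume saturation: I_D = ½ k_n V_ov² = 0.5 × 4.49 × 1.34² = 4.03 mA, giving V_DS = V_DD − I_D R_D = 3.23 − 4.03 × 1.13 = -1.33 V.
But -1.33 V < V_ov = 1.34 V, so the device is actually in triode.
In triode I_D = k_n[V_ov V_DS − ½ V_DS²] and I_D = (V_DD − V_DS)/R_D. Equating: 2.54 V_DS² − 7.799 V_DS + 3.23 = 0, giving V_DS = 0.493 V (the root below V_ov).
I_D = (3.23 − 0.493) / 1.13 = 2.42 mA.

I_D = 2.42 mA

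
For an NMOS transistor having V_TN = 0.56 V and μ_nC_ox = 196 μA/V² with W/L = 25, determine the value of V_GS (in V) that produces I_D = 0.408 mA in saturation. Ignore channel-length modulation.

V_GS = 0.968 V

k_n = μ_nC_ox · (W/L) = 4.9 mA/V².
In saturation I_D = ½ k_n (V_GS − V_TN)², so V_GS − V_TN = √(2 I_D / k_n) = √(2 × 0.408 / 4.9) = 0.408 V.
V_GS = 0.56 + 0.408 = 0.968 V.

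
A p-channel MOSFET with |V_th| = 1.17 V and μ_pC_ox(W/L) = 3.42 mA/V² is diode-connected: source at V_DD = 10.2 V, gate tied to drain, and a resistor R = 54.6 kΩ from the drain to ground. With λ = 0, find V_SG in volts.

V_SG = 1.48 V

With gate tied to drain, V_SG = V_SD ≥ V_SG − |V_th|, so the device is in saturation.
KCL at the drain: ½ k_p (V_SG − |V_th|)² = (V_DD − V_SG)/R.
Let x = V_SG − 1.17. Then 93.4 x² + x − 9.03 = 0, giving x = 0.306 V (positive root), so V_SG = 1.48 V.
I_D = (V_DD − V_SG)/R = (10.2 − 1.48) / 54.6 = 0.16 mA.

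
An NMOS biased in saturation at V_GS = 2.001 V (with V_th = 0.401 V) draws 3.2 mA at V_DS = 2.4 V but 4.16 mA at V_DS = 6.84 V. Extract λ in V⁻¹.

λ = 0.0806 V⁻¹

With V_GS fixed, I_D ∝ (1 + λ V_DS) in saturation, so I_D2/I_D1 = (1 + λ V_DS2)/(1 + λ V_DS1).
4.16/3.2 = 1.3 = (1 + 6.84 λ)/(1 + 2.4 λ).
Solving: λ (I_D1 V_DS2 − I_D2 V_DS1) = I_D2 − I_D1, so λ = (4.16 − 3.2) / (3.2 × 6.84 − 4.16 × 2.4) = 0.96 / 11.9 = 0.0806 V⁻¹.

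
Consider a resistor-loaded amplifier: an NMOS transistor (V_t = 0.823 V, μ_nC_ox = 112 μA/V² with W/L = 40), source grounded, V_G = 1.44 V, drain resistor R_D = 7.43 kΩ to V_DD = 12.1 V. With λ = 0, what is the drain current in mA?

V_GS = V_G = 1.44 V, so V_ov = 1.44 − 0.823 = 0.617 V.
k_n = μ_nC_ox · (W/L) = 4.48 mA/V².
Assume saturation: I_D = ½ k_n V_ov² = 0.5 × 4.48 × 0.617² = 0.853 mA, giving V_DS = V_DD − I_D R_D = 12.1 − 0.853 × 7.43 = 5.76 V.
V_DS = 5.76 V ≥ V_ov = 0.617 V, confirming saturation.

I_D = 0.853 mA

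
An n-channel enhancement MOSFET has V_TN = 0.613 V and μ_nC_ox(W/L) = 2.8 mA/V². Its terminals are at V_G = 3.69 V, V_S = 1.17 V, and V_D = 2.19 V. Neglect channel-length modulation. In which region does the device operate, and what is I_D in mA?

V_GS = V_G − V_S = 3.69 − 1.17 = 2.52 V; V_DS = V_D − V_S = 2.19 − 1.17 = 1.02 V.
V_ov = V_GS − V_TN = 2.52 − 0.613 = 1.91 V.
Since V_DS = 1.02 V < V_ov = 1.91 V, the device is in the triode region.
I_D = k_n [V_ov · V_DS − ½ V_DS²] = 2.8 × [1.91 × 1.02 − 0.5 × 1.02²] = 3.99 mA.

Triode; I_D = 3.99 mA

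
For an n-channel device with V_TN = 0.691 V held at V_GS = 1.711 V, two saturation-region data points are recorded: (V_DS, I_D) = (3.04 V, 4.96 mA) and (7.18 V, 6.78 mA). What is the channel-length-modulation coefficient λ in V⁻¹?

λ = 0.121 V⁻¹

With V_GS fixed, I_D ∝ (1 + λ V_DS) in saturation, so I_D2/I_D1 = (1 + λ V_DS2)/(1 + λ V_DS1).
6.78/4.96 = 1.367 = (1 + 7.18 λ)/(1 + 3.04 λ).
Solving: λ (I_D1 V_DS2 − I_D2 V_DS1) = I_D2 − I_D1, so λ = (6.78 − 4.96) / (4.96 × 7.18 − 6.78 × 3.04) = 1.82 / 15 = 0.121 V⁻¹.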